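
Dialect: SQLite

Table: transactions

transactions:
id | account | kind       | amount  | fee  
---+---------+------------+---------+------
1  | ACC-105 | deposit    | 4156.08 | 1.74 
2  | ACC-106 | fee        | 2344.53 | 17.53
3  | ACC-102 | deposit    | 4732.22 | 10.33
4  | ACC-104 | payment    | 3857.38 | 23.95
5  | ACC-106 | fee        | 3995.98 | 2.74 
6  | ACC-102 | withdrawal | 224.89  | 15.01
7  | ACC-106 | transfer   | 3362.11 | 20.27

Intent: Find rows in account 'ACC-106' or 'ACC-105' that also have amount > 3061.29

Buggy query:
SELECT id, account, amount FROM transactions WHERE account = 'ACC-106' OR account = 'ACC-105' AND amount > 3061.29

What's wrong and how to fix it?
Bug: AND binds tighter than OR, so this parses as account = 'ACC-106' OR (account = 'ACC-105' AND amount > 3061.29)

Fix: Add parentheses around the OR so the AND applies to both alternatives

Corrected query:
SELECT id, account, amount FROM transactions WHERE (account = 'ACC-106' OR account = 'ACC-105') AND amount > 3061.29

Result:
id | account | amount 
---+---------+--------
1  | ACC-105 | 4156.08
5  | ACC-106 | 3995.98
7  | ACC-106 | 3362.11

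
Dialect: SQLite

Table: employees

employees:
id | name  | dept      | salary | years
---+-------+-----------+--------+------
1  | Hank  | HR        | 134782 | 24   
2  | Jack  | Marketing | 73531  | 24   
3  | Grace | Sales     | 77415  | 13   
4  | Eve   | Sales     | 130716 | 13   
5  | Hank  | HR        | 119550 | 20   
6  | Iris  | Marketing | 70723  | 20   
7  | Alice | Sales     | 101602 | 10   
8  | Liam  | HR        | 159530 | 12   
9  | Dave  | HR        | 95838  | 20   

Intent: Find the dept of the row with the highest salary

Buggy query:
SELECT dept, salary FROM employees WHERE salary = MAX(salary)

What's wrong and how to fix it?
Bug: MAX(salary) is an aggregate and cannot be used directly in WHERE

Fix: Wrap MAX in a scalar subquery so WHERE compares against a single value

Corrected query:
SELECT dept, salary FROM employees WHERE salary = (SELECT MAX(salary) FROM employees)

Result:
dept | salary
-----+-------
HR   | 159530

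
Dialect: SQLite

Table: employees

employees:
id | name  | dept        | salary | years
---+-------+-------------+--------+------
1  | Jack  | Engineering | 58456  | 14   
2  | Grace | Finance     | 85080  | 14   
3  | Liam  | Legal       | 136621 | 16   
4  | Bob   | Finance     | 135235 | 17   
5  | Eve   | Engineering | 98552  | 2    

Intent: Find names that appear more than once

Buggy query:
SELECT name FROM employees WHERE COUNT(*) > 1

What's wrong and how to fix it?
Bug: WHERE can't reference COUNT(*); aggregates are computed after WHERE

Fix: Group first, then use HAVING for the count condition

Corrected query:
SELECT name FROM employees GROUP BY name HAVING COUNT(*) > 1

Result:
(no rows)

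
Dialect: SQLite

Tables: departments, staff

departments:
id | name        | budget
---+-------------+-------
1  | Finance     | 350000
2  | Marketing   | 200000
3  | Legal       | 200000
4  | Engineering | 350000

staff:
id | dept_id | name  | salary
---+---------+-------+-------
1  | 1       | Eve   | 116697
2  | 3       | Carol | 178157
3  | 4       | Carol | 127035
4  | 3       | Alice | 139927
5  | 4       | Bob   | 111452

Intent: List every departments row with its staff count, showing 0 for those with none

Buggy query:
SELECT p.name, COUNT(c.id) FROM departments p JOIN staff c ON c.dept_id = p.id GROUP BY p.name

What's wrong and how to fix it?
Bug: An inner join excludes parents with zero children

Fix: Switch to LEFT JOIN to retain unmatched parent rows

Corrected query:
SELECT p.name, COUNT(c.id) FROM departments p LEFT JOIN staff c ON c.dept_id = p.id GROUP BY p.name

Result:
name        | COUNT(c.id)
------------+------------
Engineering | 2          
Finance     | 1          
Legal       | 2          
Marketing   | 0          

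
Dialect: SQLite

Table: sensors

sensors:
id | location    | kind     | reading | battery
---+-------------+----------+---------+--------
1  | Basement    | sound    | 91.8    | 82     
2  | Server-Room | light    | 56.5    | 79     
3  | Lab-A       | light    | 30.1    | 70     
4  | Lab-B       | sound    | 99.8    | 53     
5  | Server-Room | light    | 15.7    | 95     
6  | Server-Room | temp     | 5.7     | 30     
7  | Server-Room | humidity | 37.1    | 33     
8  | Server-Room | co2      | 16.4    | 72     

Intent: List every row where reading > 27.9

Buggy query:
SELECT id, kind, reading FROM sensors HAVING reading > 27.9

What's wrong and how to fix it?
Bug: This is a non-aggregate query (no GROUP BY, no aggregates), so in SQLite the HAVING clause is invalid here; a row-level condition belongs in WHERE

Fix: Use WHERE for row-level filtering

Corrected query:
SELECT id, kind, reading FROM sensors WHERE reading > 27.9

Result:
id | kind     | reading
---+----------+--------
1  | sound    | 91.8   
2  | light    | 56.5   
3  | light    | 30.1   
4  | sound    | 99.8   
7  | humidity | 37.1   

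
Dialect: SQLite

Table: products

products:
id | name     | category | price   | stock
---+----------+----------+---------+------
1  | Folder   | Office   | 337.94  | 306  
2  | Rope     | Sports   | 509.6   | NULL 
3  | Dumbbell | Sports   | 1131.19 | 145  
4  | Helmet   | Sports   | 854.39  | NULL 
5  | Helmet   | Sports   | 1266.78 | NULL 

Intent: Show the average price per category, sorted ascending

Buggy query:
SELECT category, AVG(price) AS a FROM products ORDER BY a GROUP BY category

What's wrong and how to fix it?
Bug: GROUP BY must precede ORDER BY

Fix: Move ORDER BY to the end, after GROUP BY

Corrected query:
SELECT category, AVG(price) AS a FROM products GROUP BY category ORDER BY a

Result:
category | a     
---------+-------
Office   | 337.94
Sports   | 940.49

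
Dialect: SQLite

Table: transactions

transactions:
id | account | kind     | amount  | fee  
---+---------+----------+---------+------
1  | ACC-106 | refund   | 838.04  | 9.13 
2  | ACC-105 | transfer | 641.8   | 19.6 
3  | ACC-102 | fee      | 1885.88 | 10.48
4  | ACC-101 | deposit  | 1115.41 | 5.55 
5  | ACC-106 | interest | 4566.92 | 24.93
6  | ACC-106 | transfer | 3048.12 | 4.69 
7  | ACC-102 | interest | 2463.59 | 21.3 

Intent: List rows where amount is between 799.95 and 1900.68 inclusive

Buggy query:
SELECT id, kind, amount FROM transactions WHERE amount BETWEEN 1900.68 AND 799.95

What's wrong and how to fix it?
Bug: BETWEEN expects the lower bound first; with 1900.68 AND 799.95 the range is empty

Fix: Write BETWEEN 799.95 AND 1900.68

Corrected query:
SELECT id, kind, amount FROM transactions WHERE amount BETWEEN 799.95 AND 1900.68

Result:
id | kind    | amount 
---+---------+--------
1  | refund  | 838.04 
3  | fee     | 1885.88
4  | deposit | 1115.41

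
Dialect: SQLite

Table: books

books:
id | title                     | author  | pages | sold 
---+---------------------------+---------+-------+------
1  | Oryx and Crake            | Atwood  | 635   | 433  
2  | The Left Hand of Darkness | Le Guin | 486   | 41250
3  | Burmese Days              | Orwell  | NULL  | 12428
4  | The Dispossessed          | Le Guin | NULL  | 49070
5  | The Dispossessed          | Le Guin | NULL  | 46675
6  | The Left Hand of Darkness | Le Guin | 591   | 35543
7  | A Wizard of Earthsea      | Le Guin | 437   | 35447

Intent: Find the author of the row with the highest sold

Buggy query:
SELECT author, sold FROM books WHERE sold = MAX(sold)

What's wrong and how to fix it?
Bug: MAX(sold) is an aggregate and cannot be used directly in WHERE

Fix: Wrap MAX in a scalar subquery so WHERE compares against a single value

Corrected query:
SELECT author, sold FROM books WHERE sold = (SELECT MAX(sold) FROM books)

Result:
author  | sold 
--------+------
Le Guin | 49070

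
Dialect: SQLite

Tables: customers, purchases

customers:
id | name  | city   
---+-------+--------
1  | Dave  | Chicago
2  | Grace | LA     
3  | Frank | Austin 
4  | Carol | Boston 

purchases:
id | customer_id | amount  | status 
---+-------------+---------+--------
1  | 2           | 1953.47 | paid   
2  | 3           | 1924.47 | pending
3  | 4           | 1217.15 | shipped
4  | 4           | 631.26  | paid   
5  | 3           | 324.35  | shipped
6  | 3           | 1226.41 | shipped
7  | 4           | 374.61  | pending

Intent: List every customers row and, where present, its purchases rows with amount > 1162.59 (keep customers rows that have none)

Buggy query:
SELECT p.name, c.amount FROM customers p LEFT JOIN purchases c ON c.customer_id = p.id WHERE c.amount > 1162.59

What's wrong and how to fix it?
Bug: Filtering c.amount in WHERE discards the NULL rows produced by LEFT JOIN, turning it into an inner join

Fix: Move the right-table condition into the ON clause so unmatched parents are kept

Corrected query:
SELECT p.name, c.amount FROM customers p LEFT JOIN purchases c ON c.customer_id = p.id AND c.amount > 1162.59

Result:
name  | amount 
------+--------
Dave  | NULL   
Grace | 1953.47
Frank | 1226.41
Frank | 1924.47
Carol | 1217.15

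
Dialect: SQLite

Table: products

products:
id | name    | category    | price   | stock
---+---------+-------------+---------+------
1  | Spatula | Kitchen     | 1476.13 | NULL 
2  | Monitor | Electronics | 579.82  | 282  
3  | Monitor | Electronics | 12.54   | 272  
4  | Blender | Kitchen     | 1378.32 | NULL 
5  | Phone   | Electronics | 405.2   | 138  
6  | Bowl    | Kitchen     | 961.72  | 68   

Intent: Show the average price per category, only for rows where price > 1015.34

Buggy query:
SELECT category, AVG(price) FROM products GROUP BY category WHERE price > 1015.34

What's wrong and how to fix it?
Bug: Row-level WHERE must come before GROUP BY in the clause order

Fix: Move the WHERE clause before GROUP BY

Corrected query:
SELECT category, AVG(price) FROM products WHERE price > 1015.34 GROUP BY category

Result:
category | AVG(price)
---------+-----------
Kitchen  | 1427.225  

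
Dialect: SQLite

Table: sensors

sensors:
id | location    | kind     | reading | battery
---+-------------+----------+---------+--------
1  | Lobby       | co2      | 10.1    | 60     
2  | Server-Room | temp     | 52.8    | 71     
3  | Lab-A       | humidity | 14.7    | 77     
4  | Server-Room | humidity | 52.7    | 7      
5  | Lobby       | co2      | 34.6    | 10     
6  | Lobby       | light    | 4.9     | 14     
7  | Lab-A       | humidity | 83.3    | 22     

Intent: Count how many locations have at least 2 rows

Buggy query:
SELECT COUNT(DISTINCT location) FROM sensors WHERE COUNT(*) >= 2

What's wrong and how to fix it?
Bug: WHERE filters individual rows, not groups, so a group-level COUNT is invalid there

Fix: Group first with HAVING COUNT(*) >= 2, then COUNT the resulting groups

Corrected query:
SELECT COUNT(*) FROM (SELECT location FROM sensors GROUP BY location HAVING COUNT(*) >= 2)

Result:
COUNT(*)
--------
3       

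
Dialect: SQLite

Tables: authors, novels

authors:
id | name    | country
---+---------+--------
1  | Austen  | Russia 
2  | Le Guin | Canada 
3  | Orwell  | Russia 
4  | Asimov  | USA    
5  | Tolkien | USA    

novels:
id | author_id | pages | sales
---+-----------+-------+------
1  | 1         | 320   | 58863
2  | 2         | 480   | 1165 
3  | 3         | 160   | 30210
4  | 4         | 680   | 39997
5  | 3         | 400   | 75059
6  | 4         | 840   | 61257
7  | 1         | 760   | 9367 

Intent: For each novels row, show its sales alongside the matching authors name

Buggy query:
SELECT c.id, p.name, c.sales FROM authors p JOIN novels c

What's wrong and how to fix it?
Bug: Missing join condition: each novels row is matched to all authors rows instead of just its own

Fix: Add ON c.author_id = p.id to the JOIN

Corrected query:
SELECT c.id, p.name, c.sales FROM authors p JOIN novels c ON c.author_id = p.id

Result:
id | name    | sales
---+---------+------
1  | Austen  | 58863
2  | Le Guin | 1165 
3  | Orwell  | 30210
4  | Asimov  | 39997
5  | Orwell  | 75059
6  | Asimov  | 61257
7  | Austen  | 9367 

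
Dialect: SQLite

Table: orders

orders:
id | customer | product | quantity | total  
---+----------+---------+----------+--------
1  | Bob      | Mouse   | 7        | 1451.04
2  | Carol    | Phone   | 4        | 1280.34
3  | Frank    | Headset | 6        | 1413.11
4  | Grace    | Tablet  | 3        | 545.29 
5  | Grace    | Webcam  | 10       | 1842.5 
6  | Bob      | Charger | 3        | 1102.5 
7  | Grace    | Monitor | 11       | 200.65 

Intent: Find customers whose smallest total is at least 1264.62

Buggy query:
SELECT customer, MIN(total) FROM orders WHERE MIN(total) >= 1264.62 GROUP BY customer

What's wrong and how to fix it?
Bug: Aggregates like MIN are computed per group after WHERE runs

Fix: Use HAVING for the per-group MIN condition

Corrected query:
SELECT customer, MIN(total) FROM orders GROUP BY customer HAVING MIN(total) >= 1264.62

Result:
customer | MIN(total)
---------+-----------
Carol    | 1280.34   
Frank    | 1413.11   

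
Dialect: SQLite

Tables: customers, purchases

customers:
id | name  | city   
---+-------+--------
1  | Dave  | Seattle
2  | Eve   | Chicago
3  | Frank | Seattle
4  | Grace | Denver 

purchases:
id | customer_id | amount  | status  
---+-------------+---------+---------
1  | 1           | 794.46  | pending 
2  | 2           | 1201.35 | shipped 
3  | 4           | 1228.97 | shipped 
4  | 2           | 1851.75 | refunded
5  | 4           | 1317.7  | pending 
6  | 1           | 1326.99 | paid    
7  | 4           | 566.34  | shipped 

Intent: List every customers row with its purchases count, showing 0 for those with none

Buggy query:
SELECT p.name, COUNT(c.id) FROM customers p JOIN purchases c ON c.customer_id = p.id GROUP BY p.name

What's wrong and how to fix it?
Bug: INNER JOIN drops customers rows that have no matching purchases rows

Fix: Use LEFT JOIN so parents without children still appear (COUNT(c.id) gives 0)

Corrected query:
SELECT p.name, COUNT(c.id) FROM customers p LEFT JOIN purchases c ON c.customer_id = p.id GROUP BY p.name

Result:
name  | COUNT(c.id)
------+------------
Dave  | 2          
Eve   | 2          
Frank | 0          
Grace | 3          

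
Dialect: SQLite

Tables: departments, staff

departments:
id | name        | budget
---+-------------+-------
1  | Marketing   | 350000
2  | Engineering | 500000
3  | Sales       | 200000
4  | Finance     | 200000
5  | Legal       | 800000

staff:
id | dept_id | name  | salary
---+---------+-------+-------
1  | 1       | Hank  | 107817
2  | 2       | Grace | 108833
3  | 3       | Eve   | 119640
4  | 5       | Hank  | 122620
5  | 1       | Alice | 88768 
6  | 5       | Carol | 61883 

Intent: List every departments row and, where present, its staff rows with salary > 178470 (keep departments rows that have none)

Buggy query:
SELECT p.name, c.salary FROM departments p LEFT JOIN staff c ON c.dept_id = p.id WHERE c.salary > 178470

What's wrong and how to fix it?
Bug: Filtering c.salary in WHERE discards the NULL rows produced by LEFT JOIN, turning it into an inner join

Fix: Put 'c.salary > 178470' in the JOIN's ON clause instead of WHERE

Corrected query:
SELECT p.name, c.salary FROM departments p LEFT JOIN staff c ON c.dept_id = p.id AND c.salary > 178470

Result:
name        | salary
------------+-------
Marketing   | NULL  
Engineering | NULL  
Sales       | NULL  
Finance     | NULL  
Legal       | NULL  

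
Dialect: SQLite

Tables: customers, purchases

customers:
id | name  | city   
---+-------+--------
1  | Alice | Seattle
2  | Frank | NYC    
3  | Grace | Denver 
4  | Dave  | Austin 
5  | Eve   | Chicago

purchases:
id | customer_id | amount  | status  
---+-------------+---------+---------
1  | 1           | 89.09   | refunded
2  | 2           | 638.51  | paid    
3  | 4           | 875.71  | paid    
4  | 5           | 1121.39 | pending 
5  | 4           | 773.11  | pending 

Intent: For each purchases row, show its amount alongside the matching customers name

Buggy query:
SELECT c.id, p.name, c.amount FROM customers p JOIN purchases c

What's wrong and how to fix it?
Bug: Missing join condition: each purchases row is matched to all customers rows instead of just its own

Fix: Add ON c.customer_id = p.id to the JOIN

Corrected query:
SELECT c.id, p.name, c.amount FROM customers p JOIN purchases c ON c.customer_id = p.id

Result:
id | name  | amount 
---+-------+--------
1  | Alice | 89.09  
2  | Frank | 638.51 
3  | Dave  | 875.71 
4  | Eve   | 1121.39
5  | Dave  | 773.11 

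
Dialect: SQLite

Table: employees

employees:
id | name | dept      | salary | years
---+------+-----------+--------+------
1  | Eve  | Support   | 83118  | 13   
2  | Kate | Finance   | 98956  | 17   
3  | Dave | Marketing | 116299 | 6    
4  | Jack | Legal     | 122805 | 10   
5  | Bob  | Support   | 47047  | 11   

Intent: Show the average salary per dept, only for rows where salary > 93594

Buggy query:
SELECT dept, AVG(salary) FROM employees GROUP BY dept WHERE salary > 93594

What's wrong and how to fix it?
Bug: WHERE cannot follow GROUP BY

Fix: Place WHERE between FROM and GROUP BY

Corrected query:
SELECT dept, AVG(salary) FROM employees WHERE salary > 93594 GROUP BY dept

Result:
dept      | AVG(salary)
----------+------------
Finance   | 98956      
Legal     | 122805     
Marketing | 116299     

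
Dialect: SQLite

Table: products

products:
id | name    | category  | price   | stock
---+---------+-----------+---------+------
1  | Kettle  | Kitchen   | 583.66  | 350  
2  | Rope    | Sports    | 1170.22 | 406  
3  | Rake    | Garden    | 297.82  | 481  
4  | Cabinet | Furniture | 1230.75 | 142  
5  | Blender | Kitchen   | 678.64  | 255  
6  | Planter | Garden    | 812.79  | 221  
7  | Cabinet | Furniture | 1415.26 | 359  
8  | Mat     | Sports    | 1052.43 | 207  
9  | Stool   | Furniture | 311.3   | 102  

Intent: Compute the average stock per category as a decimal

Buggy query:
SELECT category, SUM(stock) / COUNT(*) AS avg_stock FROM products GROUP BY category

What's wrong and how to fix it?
Bug: Both operands are integers, so '/' performs integer division and truncates

Fix: Multiply by 1.0 (or CAST to REAL) to force floating-point division

Corrected query:
SELECT category, SUM(stock) * 1.0 / COUNT(*) AS avg_stock FROM products GROUP BY category

Result:
category  | avg_stock
----------+----------
Furniture | 201      
Garden    | 351      
Kitchen   | 302.5    
Sports    | 306.5    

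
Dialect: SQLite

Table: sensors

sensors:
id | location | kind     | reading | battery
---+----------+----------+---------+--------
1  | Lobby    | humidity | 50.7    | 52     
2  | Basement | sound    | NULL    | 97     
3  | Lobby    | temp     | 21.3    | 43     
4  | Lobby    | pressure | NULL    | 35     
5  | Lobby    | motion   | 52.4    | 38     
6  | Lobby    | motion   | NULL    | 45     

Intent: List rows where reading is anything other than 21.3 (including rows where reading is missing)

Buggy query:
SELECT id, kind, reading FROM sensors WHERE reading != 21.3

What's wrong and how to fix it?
Bug: 'reading != 21.3' is unknown when reading is NULL, so NULL rows are silently excluded

Fix: Handle NULL separately with IS NULL alongside the inequality

Corrected query:
SELECT id, kind, reading FROM sensors WHERE reading != 21.3 OR reading IS NULL

Result:
id | kind     | reading
---+----------+--------
1  | humidity | 50.7   
2  | sound    | NULL   
4  | pressure | NULL   
5  | motion   | 52.4   
6  | motion   | NULL   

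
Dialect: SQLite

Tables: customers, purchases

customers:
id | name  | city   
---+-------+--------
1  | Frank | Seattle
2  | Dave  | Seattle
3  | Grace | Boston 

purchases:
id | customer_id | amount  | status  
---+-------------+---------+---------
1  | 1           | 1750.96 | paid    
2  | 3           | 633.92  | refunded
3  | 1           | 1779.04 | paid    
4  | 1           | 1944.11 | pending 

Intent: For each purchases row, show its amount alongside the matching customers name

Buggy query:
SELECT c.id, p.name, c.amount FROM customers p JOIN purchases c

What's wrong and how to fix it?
Bug: JOIN with no ON clause produces a cartesian product; every purchases row pairs with every customers row

Fix: Add ON c.customer_id = p.id to the JOIN

Corrected query:
SELECT c.id, p.name, c.amount FROM customers p JOIN purchases c ON c.customer_id = p.id

Result:
id | name  | amount 
---+-------+--------
1  | Frank | 1750.96
2  | Grace | 633.92 
3  | Frank | 1779.04
4  | Frank | 1944.11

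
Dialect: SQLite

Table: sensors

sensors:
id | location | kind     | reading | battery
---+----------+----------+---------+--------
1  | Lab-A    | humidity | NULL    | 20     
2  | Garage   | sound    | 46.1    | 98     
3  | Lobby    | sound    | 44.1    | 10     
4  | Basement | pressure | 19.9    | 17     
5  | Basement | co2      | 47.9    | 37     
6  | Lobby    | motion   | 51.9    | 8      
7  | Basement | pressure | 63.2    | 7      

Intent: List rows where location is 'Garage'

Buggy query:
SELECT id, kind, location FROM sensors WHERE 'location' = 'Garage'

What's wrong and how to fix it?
Bug: Single quotes denote string literals in SQL; the column name is being compared as a constant string

Fix: Remove the quotes around the column name (or use double quotes for an identifier)

Corrected query:
SELECT id, kind, location FROM sensors WHERE location = 'Garage'

Result:
id | kind  | location
---+-------+---------
2  | sound | Garage  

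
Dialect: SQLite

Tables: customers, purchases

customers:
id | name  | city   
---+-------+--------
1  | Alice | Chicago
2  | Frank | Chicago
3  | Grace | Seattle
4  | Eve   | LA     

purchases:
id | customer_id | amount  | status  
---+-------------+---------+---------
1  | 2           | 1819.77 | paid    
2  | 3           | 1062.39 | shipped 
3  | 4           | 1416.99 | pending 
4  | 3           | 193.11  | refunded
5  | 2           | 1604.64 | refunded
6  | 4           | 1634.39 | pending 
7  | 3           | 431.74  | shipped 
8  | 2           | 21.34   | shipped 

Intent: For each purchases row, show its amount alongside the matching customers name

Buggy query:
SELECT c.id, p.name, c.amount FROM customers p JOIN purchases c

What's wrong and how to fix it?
Bug: JOIN with no ON clause produces a cartesian product; every purchases row pairs with every customers row

Fix: Add ON c.customer_id = p.id to the JOIN

Corrected query:
SELECT c.id, p.name, c.amount FROM customers p JOIN purchases c ON c.customer_id = p.id

Result:
id | name  | amount 
---+-------+--------
1  | Frank | 1819.77
2  | Grace | 1062.39
3  | Eve   | 1416.99
4  | Grace | 193.11 
5  | Frank | 1604.64
6  | Eve   | 1634.39
7  | Grace | 431.74 
8  | Frank | 21.34  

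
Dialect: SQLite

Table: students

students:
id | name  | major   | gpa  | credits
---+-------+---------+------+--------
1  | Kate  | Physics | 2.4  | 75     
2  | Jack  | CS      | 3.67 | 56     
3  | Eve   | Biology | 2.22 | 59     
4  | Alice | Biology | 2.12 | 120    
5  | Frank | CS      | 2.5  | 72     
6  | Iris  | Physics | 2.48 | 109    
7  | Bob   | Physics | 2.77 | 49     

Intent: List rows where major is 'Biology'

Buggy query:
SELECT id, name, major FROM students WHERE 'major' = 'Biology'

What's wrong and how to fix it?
Bug: 'major' in single quotes is a string literal, not the column; the comparison is literal-vs-literal and never true

Fix: Remove the quotes around the column name (or use double quotes for an identifier)

Corrected query:
SELECT id, name, major FROM students WHERE major = 'Biology'

Result:
id | name  | major  
---+-------+--------
3  | Eve   | Biology
4  | Alice | Biology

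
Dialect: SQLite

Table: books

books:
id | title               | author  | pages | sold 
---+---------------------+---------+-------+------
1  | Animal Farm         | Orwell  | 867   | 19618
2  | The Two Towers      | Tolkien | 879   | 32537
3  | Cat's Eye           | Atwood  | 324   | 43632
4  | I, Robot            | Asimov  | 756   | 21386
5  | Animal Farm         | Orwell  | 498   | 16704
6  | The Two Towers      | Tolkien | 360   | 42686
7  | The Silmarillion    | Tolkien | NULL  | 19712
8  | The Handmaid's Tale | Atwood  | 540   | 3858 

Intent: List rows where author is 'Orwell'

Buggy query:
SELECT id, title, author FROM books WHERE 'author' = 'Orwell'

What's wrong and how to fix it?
Bug: Single quotes denote string literals in SQL; the column name is being compared as a constant string

Fix: Remove the quotes around the column name (or use double quotes for an identifier)

Corrected query:
SELECT id, title, author FROM books WHERE author = 'Orwell'

Result:
id | title       | author
---+-------------+-------
1  | Animal Farm | Orwell
5  | Animal Farm | Orwell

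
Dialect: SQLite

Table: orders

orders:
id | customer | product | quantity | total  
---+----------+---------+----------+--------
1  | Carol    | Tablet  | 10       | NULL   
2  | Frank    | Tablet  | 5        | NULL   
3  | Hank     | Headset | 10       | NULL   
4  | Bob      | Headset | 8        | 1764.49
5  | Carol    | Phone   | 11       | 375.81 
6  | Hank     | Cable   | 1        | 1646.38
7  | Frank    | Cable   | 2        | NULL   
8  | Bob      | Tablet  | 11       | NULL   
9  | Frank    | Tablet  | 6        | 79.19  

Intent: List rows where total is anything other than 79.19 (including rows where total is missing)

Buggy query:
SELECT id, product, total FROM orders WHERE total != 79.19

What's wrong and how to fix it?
Bug: 'total != 79.19' is unknown when total is NULL, so NULL rows are silently excluded

Fix: Handle NULL separately with IS NULL alongside the inequality

Corrected query:
SELECT id, product, total FROM orders WHERE total != 79.19 OR total IS NULL

Result:
id | product | total  
---+---------+--------
1  | Tablet  | NULL   
2  | Tablet  | NULL   
3  | Headset | NULL   
4  | Headset | 1764.49
5  | Phone   | 375.81 
6  | Cable   | 1646.38
7  | Cable   | NULL   
8  | Tablet  | NULL   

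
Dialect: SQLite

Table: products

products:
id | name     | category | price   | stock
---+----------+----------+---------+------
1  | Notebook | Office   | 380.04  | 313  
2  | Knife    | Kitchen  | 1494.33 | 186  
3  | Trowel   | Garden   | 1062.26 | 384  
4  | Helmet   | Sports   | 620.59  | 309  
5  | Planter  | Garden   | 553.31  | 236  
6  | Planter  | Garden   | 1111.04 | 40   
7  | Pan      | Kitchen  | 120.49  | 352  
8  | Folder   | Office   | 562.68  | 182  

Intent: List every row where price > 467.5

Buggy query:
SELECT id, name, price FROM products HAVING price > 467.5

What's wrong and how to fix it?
Bug: This is a non-aggregate query (no GROUP BY, no aggregates), so in SQLite the HAVING clause is invalid here; a row-level condition belongs in WHERE

Fix: Use WHERE for row-level filtering

Corrected query:
SELECT id, name, price FROM products WHERE price > 467.5

Result:
id | name    | price  
---+---------+--------
2  | Knife   | 1494.33
3  | Trowel  | 1062.26
4  | Helmet  | 620.59 
5  | Planter | 553.31 
6  | Planter | 1111.04
8  | Folder  | 562.68 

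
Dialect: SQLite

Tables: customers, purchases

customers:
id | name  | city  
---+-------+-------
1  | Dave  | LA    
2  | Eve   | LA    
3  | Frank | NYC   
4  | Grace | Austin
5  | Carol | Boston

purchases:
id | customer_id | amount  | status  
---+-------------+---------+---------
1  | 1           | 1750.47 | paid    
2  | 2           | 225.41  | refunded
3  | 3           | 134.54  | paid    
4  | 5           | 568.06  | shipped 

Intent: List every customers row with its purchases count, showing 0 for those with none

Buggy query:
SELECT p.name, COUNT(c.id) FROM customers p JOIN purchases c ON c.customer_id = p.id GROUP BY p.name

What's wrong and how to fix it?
Bug: INNER JOIN drops customers rows that have no matching purchases rows

Fix: Use LEFT JOIN so parents without children still appear (COUNT(c.id) gives 0)

Corrected query:
SELECT p.name, COUNT(c.id) FROM customers p LEFT JOIN purchases c ON c.customer_id = p.id GROUP BY p.name

Result:
name  | COUNT(c.id)
------+------------
Carol | 1          
Dave  | 1          
Eve   | 1          
Frank | 1          
Grace | 0          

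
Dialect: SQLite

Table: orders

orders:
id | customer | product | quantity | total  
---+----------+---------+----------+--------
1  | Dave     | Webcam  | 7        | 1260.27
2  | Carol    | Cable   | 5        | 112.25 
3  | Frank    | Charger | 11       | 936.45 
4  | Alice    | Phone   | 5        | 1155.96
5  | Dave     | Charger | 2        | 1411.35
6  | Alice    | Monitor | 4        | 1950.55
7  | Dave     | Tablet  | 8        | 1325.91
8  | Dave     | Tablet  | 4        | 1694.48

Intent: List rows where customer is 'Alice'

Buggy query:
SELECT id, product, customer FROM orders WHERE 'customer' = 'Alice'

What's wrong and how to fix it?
Bug: Single quotes denote string literals in SQL; the column name is being compared as a constant string

Fix: Remove the quotes around the column name (or use double quotes for an identifier)

Corrected query:
SELECT id, product, customer FROM orders WHERE customer = 'Alice'

Result:
id | product | customer
---+---------+---------
4  | Phone   | Alice   
6  | Monitor | Alice   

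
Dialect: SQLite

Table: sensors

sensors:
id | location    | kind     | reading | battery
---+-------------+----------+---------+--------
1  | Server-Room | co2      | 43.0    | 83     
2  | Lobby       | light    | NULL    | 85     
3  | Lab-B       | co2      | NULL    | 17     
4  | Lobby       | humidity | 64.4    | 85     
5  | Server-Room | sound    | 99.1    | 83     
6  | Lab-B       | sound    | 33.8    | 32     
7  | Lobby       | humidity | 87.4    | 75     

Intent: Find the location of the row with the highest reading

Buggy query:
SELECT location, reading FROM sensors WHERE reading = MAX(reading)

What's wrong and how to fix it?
Bug: WHERE is evaluated per row; an aggregate over the whole table isn't defined there

Fix: Wrap MAX in a scalar subquery so WHERE compares against a single value

Corrected query:
SELECT location, reading FROM sensors WHERE reading = (SELECT MAX(reading) FROM sensors)

Result:
location    | reading
------------+--------
Server-Room | 99.1   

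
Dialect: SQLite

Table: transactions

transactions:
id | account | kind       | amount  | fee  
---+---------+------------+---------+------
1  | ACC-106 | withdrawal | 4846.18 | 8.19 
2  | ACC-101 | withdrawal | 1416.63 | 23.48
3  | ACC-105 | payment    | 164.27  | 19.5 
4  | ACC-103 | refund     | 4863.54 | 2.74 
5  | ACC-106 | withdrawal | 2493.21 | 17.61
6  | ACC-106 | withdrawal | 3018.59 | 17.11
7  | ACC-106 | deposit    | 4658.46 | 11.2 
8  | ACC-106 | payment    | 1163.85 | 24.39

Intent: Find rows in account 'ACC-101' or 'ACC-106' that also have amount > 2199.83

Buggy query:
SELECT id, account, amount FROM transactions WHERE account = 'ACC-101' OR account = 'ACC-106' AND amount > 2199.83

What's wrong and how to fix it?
Bug: Without parentheses, AND is evaluated before OR, so the amount filter only applies to the 'ACC-106' branch

Fix: Group the OR with parentheses (or use IN), then AND the threshold

Corrected query:
SELECT id, account, amount FROM transactions WHERE (account = 'ACC-101' OR account = 'ACC-106') AND amount > 2199.83

Result:
id | account | amount 
---+---------+--------
1  | ACC-106 | 4846.18
5  | ACC-106 | 2493.21
6  | ACC-106 | 3018.59
7  | ACC-106 | 4658.46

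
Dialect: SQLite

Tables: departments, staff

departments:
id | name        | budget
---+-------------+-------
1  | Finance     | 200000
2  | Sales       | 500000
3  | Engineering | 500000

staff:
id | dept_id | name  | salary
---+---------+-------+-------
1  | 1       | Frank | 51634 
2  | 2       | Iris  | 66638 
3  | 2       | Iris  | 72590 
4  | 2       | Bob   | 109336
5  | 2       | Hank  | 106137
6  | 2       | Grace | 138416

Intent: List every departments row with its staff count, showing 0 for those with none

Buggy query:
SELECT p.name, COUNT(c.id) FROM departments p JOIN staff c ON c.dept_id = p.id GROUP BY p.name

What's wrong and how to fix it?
Bug: An inner join excludes parents with zero children

Fix: Switch to LEFT JOIN to retain unmatched parent rows

Corrected query:
SELECT p.name, COUNT(c.id) FROM departments p LEFT JOIN staff c ON c.dept_id = p.id GROUP BY p.name

Result:
name        | COUNT(c.id)
------------+------------
Engineering | 0          
Finance     | 1          
Sales       | 5          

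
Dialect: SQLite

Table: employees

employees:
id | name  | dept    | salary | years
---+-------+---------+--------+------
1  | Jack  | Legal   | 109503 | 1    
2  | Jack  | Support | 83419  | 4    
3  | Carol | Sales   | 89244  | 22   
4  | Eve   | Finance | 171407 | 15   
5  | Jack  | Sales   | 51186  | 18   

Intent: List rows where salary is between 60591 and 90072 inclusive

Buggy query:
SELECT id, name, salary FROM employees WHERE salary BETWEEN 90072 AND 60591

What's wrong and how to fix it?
Bug: The bounds are reversed; BETWEEN a AND b requires a <= b to match anything

Fix: Swap the bounds so the smaller value comes first

Corrected query:
SELECT id, name, salary FROM employees WHERE salary BETWEEN 60591 AND 90072

Result:
id | name  | salary
---+-------+-------
2  | Jack  | 83419 
3  | Carol | 89244 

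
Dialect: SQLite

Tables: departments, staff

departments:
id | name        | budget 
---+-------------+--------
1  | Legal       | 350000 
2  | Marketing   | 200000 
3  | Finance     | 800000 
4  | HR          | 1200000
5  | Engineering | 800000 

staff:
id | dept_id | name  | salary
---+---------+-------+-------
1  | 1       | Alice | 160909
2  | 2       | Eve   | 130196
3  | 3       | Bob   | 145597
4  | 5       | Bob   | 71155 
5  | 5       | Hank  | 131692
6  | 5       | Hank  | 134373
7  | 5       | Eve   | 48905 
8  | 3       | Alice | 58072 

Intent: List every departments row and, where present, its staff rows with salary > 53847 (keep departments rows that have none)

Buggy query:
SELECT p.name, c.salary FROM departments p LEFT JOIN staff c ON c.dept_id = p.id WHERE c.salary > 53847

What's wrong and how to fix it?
Bug: A WHERE condition on the right-hand table after LEFT JOIN drops unmatched parents

Fix: Put 'c.salary > 53847' in the JOIN's ON clause instead of WHERE

Corrected query:
SELECT p.name, c.salary FROM departments p LEFT JOIN staff c ON c.dept_id = p.id AND c.salary > 53847

Result:
name        | salary
------------+-------
Legal       | 160909
Marketing   | 130196
Finance     | 58072 
Finance     | 145597
HR          | NULL  
Engineering | 71155 
Engineering | 131692
Engineering | 134373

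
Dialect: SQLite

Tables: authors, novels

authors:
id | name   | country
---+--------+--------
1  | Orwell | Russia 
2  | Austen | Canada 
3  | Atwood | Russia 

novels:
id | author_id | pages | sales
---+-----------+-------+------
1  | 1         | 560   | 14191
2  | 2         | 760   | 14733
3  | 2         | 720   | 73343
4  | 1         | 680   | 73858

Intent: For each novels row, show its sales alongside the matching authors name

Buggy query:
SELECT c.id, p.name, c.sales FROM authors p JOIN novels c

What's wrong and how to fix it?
Bug: Missing join condition: each novels row is matched to all authors rows instead of just its own

Fix: Add ON c.author_id = p.id to the JOIN

Corrected query:
SELECT c.id, p.name, c.sales FROM authors p JOIN novels c ON c.author_id = p.id

Result:
id | name   | sales
---+--------+------
1  | Orwell | 14191
2  | Austen | 14733
3  | Austen | 73343
4  | Orwell | 73858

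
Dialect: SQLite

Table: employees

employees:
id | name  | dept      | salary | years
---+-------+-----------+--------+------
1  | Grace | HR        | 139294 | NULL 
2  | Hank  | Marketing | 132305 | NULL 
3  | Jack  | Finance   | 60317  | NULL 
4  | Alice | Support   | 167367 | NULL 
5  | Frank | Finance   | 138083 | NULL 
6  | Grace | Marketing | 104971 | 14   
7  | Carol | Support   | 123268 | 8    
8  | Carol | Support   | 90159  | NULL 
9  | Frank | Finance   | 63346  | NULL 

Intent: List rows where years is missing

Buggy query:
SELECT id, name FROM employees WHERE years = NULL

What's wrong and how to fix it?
Bug: Comparing to NULL with '=' never matches; NULL = NULL is unknown, not true

Fix: Replace '= NULL' with 'IS NULL'

Corrected query:
SELECT id, name FROM employees WHERE years IS NULL

Result:
id | name 
---+------
1  | Grace
2  | Hank 
3  | Jack 
4  | Alice
5  | Frank
8  | Carol
9  | Frank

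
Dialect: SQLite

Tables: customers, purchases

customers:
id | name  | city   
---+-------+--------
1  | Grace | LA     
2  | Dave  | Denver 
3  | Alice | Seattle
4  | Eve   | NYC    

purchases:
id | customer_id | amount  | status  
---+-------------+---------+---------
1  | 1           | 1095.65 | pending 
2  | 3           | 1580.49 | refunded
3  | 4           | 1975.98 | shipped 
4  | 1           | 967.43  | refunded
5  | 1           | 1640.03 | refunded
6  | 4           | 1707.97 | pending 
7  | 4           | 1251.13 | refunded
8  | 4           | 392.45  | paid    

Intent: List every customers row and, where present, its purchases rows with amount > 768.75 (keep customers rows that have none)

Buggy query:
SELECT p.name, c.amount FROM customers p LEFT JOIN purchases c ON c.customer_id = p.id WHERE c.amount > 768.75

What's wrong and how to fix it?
Bug: A WHERE condition on the right-hand table after LEFT JOIN drops unmatched parents

Fix: Move the right-table condition into the ON clause so unmatched parents are kept

Corrected query:
SELECT p.name, c.amount FROM customers p LEFT JOIN purchases c ON c.customer_id = p.id AND c.amount > 768.75

Result:
name  | amount 
------+--------
Grace | 967.43 
Grace | 1095.65
Grace | 1640.03
Dave  | NULL   
Alice | 1580.49
Eve   | 1251.13
Eve   | 1707.97
Eve   | 1975.98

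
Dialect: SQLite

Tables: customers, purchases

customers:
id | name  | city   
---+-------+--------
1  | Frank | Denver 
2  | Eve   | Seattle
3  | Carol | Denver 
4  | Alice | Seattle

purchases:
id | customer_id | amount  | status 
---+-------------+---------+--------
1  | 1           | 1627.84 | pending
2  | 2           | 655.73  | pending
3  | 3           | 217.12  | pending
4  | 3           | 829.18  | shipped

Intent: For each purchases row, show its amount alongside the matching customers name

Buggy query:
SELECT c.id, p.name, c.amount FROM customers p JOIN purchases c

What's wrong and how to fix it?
Bug: Missing join condition: each purchases row is matched to all customers rows instead of just its own

Fix: Specify the join condition linking the foreign key to the parent id

Corrected query:
SELECT c.id, p.name, c.amount FROM customers p JOIN purchases c ON c.customer_id = p.id

Result:
id | name  | amount 
---+-------+--------
1  | Frank | 1627.84
2  | Eve   | 655.73 
3  | Carol | 217.12 
4  | Carol | 829.18 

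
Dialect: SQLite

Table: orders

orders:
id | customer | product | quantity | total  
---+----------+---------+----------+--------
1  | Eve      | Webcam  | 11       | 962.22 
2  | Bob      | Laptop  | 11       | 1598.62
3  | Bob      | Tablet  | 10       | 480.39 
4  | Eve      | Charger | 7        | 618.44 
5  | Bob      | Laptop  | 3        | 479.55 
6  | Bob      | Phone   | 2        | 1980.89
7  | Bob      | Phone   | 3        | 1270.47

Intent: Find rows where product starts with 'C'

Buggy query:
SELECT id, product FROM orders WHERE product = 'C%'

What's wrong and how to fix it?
Bug: '=' compares the literal string including the % character; pattern matching needs LIKE

Fix: Replace '=' with LIKE so 'C%' is treated as a pattern

Corrected query:
SELECT id, product FROM orders WHERE product LIKE 'C%'

Result:
id | product
---+--------
4  | Charger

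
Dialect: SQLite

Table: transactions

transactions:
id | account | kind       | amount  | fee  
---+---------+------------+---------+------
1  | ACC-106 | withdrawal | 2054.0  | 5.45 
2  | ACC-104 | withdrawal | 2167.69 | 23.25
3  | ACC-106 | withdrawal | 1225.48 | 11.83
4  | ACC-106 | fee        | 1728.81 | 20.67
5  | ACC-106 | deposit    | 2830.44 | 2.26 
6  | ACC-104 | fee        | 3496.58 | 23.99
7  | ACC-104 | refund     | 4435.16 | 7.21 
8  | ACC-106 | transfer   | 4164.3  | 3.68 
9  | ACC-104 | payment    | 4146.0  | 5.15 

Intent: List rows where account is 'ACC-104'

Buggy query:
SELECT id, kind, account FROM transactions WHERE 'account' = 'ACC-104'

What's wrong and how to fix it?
Bug: 'account' in single quotes is a string literal, not the column; the comparison is literal-vs-literal and never true

Fix: Remove the quotes around the column name (or use double quotes for an identifier)

Corrected query:
SELECT id, kind, account FROM transactions WHERE account = 'ACC-104'

Result:
id | kind       | account
---+------------+--------
2  | withdrawal | ACC-104
6  | fee        | ACC-104
7  | refund     | ACC-104
9  | payment    | ACC-104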